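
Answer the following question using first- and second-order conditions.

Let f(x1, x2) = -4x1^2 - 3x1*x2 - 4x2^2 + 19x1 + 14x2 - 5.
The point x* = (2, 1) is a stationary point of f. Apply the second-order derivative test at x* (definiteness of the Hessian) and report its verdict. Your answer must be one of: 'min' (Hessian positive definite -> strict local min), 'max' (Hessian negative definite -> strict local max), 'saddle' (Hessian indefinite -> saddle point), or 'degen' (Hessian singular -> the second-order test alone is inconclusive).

Compute the Hessian H = grad^2 f:
  H = [[-8, -3], [-3, -8]]
Verify stationarity: grad f(x*) = H x* + g = (0, 0).
Eigenvalues of H: -11, -5.
Both eigenvalues < 0, so H is negative definite -> x* is a strict local max.

max


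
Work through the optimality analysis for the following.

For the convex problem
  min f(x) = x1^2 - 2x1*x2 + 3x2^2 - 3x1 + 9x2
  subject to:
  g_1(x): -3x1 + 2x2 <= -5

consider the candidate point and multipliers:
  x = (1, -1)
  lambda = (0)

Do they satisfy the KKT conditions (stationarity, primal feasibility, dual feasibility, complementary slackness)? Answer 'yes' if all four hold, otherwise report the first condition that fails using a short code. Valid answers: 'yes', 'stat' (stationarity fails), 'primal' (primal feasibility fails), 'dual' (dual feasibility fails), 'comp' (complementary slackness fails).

Gradient of f: grad f(x) = Q x + c = (1, 1)
Constraint values g_i(x) = a_i^T x - b_i:
  g_1((1, -1)) = 0
Stationarity residual: grad f(x) + sum_i lambda_i a_i = (1, 1)
  -> stationarity FAILS
Primal feasibility (all g_i <= 0): OK
Dual feasibility (all lambda_i >= 0): OK
Complementary slackness (lambda_i * g_i(x) = 0 for all i): OK

Verdict: the first failing condition is stationarity -> stat.

stat


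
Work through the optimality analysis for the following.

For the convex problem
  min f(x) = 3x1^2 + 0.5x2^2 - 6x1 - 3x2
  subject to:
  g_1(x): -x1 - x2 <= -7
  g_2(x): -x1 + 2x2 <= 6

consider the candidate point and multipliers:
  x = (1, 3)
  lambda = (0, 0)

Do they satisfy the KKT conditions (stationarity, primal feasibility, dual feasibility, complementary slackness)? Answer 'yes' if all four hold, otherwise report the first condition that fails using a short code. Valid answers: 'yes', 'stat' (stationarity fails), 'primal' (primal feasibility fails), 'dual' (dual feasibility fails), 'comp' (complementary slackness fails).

Gradient of f: grad f(x) = Q x + c = (0, 0)
Constraint values g_i(x) = a_i^T x - b_i:
  g_1((1, 3)) = 3
  g_2((1, 3)) = -1
Stationarity residual: grad f(x) + sum_i lambda_i a_i = (0, 0)
  -> stationarity OK
Primal feasibility (all g_i <= 0): FAILS
Dual feasibility (all lambda_i >= 0): OK
Complementary slackness (lambda_i * g_i(x) = 0 for all i): OK

Verdict: the first failing condition is primal_feasibility -> primal.

primal


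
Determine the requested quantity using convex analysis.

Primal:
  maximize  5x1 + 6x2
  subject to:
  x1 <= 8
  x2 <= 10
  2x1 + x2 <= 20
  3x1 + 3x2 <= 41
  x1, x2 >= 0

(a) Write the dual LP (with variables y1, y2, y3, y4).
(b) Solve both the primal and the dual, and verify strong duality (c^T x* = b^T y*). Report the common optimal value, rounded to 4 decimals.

The standard primal-dual pair for 'max c^T x s.t. A x <= b, x >= 0' is:
  Dual:  min b^T y  s.t.  A^T y >= c,  y >= 0.

So the dual LP is:
  minimize  8y1 + 10y2 + 20y3 + 41y4
  subject to:
    y1 + 2y3 + 3y4 >= 5
    y2 + y3 + 3y4 >= 6
    y1, y2, y3, y4 >= 0

Solving the primal: x* = (3.6667, 10).
  primal value c^T x* = 78.3333.
Solving the dual: y* = (0, 1, 0, 1.6667).
  dual value b^T y* = 78.3333.
Strong duality: c^T x* = b^T y*. Confirmed.

78.3333


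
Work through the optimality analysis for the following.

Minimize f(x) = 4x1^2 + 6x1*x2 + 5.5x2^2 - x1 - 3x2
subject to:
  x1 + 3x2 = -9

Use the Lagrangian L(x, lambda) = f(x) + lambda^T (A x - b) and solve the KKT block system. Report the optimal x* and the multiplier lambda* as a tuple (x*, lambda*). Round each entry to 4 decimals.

Form the Lagrangian:
  L(x, lambda) = (1/2) x^T Q x + c^T x + lambda^T (A x - b)
Stationarity (grad_x L = 0): Q x + c + A^T lambda = 0.
Primal feasibility: A x = b.

This gives the KKT block system:
  [ Q   A^T ] [ x     ]   [-c ]
  [ A    0  ] [ lambda ] = [ b ]

Solving the linear system:
  x*      = (1.3404, -3.4468)
  lambda* = (10.9574)
  f(x*)   = 53.8085

x* = (1.3404, -3.4468), lambda* = (10.9574)


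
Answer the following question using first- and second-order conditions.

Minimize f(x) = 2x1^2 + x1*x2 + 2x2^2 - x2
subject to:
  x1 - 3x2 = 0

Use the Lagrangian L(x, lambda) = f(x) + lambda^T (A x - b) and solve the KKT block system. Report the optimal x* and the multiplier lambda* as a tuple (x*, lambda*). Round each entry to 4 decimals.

Form the Lagrangian:
  L(x, lambda) = (1/2) x^T Q x + c^T x + lambda^T (A x - b)
Stationarity (grad_x L = 0): Q x + c + A^T lambda = 0.
Primal feasibility: A x = b.

This gives the KKT block system:
  [ Q   A^T ] [ x     ]   [-c ]
  [ A    0  ] [ lambda ] = [ b ]

Solving the linear system:
  x*      = (0.0652, 0.0217)
  lambda* = (-0.2826)
  f(x*)   = -0.0109

x* = (0.0652, 0.0217), lambda* = (-0.2826)


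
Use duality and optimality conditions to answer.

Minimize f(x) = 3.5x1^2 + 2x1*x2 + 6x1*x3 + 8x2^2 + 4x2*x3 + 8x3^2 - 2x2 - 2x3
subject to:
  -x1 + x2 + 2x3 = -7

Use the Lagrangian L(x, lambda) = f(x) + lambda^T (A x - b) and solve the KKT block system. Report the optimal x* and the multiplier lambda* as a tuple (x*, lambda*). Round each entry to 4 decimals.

Form the Lagrangian:
  L(x, lambda) = (1/2) x^T Q x + c^T x + lambda^T (A x - b)
Stationarity (grad_x L = 0): Q x + c + A^T lambda = 0.
Primal feasibility: A x = b.

This gives the KKT block system:
  [ Q   A^T ] [ x     ]   [-c ]
  [ A    0  ] [ lambda ] = [ b ]

Solving the linear system:
  x*      = (2.8935, -0.27, -1.9183)
  lambda* = (8.2053)
  f(x*)   = 30.9068

x* = (2.8935, -0.27, -1.9183), lambda* = (8.2053)


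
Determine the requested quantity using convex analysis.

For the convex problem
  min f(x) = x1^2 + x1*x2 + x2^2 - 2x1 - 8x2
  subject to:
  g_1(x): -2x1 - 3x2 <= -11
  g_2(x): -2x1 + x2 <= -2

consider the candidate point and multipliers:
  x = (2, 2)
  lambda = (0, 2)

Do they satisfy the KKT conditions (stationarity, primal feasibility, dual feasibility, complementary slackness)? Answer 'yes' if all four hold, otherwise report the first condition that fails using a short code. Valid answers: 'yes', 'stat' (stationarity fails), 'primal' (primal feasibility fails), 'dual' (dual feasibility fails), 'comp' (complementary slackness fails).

Gradient of f: grad f(x) = Q x + c = (4, -2)
Constraint values g_i(x) = a_i^T x - b_i:
  g_1((2, 2)) = 1
  g_2((2, 2)) = 0
Stationarity residual: grad f(x) + sum_i lambda_i a_i = (0, 0)
  -> stationarity OK
Primal feasibility (all g_i <= 0): FAILS
Dual feasibility (all lambda_i >= 0): OK
Complementary slackness (lambda_i * g_i(x) = 0 for all i): OK

Verdict: the first failing condition is primal_feasibility -> primal.

primal


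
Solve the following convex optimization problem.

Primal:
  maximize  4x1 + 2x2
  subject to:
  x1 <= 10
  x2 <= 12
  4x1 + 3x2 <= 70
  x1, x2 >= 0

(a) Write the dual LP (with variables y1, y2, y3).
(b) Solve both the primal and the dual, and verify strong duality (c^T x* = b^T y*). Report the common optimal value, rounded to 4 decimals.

The standard primal-dual pair for 'max c^T x s.t. A x <= b, x >= 0' is:
  Dual:  min b^T y  s.t.  A^T y >= c,  y >= 0.

So the dual LP is:
  minimize  10y1 + 12y2 + 70y3
  subject to:
    y1 + 4y3 >= 4
    y2 + 3y3 >= 2
    y1, y2, y3 >= 0

Solving the primal: x* = (10, 10).
  primal value c^T x* = 60.
Solving the dual: y* = (1.3333, 0, 0.6667).
  dual value b^T y* = 60.
Strong duality: c^T x* = b^T y*. Confirmed.

60


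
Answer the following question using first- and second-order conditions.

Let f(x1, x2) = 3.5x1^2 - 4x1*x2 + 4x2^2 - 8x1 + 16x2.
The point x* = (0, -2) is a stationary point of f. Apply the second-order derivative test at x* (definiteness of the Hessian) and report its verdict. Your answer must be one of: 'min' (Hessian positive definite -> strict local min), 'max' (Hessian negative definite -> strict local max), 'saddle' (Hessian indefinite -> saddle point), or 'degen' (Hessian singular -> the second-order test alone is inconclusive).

Compute the Hessian H = grad^2 f:
  H = [[7, -4], [-4, 8]]
Verify stationarity: grad f(x*) = H x* + g = (0, 0).
Eigenvalues of H: 3.4689, 11.5311.
Both eigenvalues > 0, so H is positive definite -> x* is a strict local min.

min


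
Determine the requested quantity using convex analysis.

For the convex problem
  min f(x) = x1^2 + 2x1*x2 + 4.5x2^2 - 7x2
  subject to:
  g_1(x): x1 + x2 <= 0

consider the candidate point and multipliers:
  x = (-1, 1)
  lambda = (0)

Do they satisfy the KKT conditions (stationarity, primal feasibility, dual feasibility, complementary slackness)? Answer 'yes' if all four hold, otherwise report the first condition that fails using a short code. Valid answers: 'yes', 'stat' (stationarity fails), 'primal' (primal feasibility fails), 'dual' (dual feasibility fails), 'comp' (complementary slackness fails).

Gradient of f: grad f(x) = Q x + c = (0, 0)
Constraint values g_i(x) = a_i^T x - b_i:
  g_1((-1, 1)) = 0
Stationarity residual: grad f(x) + sum_i lambda_i a_i = (0, 0)
  -> stationarity OK
Primal feasibility (all g_i <= 0): OK
Dual feasibility (all lambda_i >= 0): OK
Complementary slackness (lambda_i * g_i(x) = 0 for all i): OK

Verdict: yes, KKT holds.

yes


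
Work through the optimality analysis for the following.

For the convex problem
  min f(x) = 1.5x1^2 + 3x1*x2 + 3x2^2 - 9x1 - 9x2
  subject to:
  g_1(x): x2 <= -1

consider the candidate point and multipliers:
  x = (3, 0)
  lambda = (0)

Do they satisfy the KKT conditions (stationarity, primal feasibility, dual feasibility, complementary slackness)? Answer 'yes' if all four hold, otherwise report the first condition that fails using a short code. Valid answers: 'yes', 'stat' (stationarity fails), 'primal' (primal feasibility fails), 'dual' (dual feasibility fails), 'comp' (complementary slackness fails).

Gradient of f: grad f(x) = Q x + c = (0, 0)
Constraint values g_i(x) = a_i^T x - b_i:
  g_1((3, 0)) = 1
Stationarity residual: grad f(x) + sum_i lambda_i a_i = (0, 0)
  -> stationarity OK
Primal feasibility (all g_i <= 0): FAILS
Dual feasibility (all lambda_i >= 0): OK
Complementary slackness (lambda_i * g_i(x) = 0 for all i): OK

Verdict: the first failing condition is primal_feasibility -> primal.

primal


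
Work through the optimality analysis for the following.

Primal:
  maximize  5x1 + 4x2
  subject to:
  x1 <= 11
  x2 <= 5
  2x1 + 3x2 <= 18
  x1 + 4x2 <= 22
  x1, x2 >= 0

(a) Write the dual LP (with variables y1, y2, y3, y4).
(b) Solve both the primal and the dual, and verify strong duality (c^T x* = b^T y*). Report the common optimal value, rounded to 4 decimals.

The standard primal-dual pair for 'max c^T x s.t. A x <= b, x >= 0' is:
  Dual:  min b^T y  s.t.  A^T y >= c,  y >= 0.

So the dual LP is:
  minimize  11y1 + 5y2 + 18y3 + 22y4
  subject to:
    y1 + 2y3 + y4 >= 5
    y2 + 3y3 + 4y4 >= 4
    y1, y2, y3, y4 >= 0

Solving the primal: x* = (9, 0).
  primal value c^T x* = 45.
Solving the dual: y* = (0, 0, 2.5, 0).
  dual value b^T y* = 45.
Strong duality: c^T x* = b^T y*. Confirmed.

45


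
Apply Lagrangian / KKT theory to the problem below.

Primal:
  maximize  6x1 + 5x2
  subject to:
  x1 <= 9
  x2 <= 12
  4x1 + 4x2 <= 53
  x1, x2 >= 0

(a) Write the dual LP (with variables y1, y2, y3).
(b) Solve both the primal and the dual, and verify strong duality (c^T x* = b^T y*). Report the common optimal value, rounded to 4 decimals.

The standard primal-dual pair for 'max c^T x s.t. A x <= b, x >= 0' is:
  Dual:  min b^T y  s.t.  A^T y >= c,  y >= 0.

So the dual LP is:
  minimize  9y1 + 12y2 + 53y3
  subject to:
    y1 + 4y3 >= 6
    y2 + 4y3 >= 5
    y1, y2, y3 >= 0

Solving the primal: x* = (9, 4.25).
  primal value c^T x* = 75.25.
Solving the dual: y* = (1, 0, 1.25).
  dual value b^T y* = 75.25.
Strong duality: c^T x* = b^T y*. Confirmed.

75.25


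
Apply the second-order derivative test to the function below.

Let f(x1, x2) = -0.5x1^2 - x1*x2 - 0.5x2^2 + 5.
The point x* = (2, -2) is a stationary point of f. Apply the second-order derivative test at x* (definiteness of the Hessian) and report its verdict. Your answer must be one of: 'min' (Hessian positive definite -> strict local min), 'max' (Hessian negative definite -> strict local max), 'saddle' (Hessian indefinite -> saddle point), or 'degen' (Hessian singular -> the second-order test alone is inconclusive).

Compute the Hessian H = grad^2 f:
  H = [[-1, -1], [-1, -1]]
Verify stationarity: grad f(x*) = H x* + g = (0, 0).
Eigenvalues of H: -2, 0.
H has a zero eigenvalue (singular; negative semidefinite but not definite), so H is neither positive definite, negative definite, nor indefinite. The second-order test alone is inconclusive -> degen.
(Indeed, f is constant along the null direction of H through x*, so x* is not a strict local extremum.)

degen


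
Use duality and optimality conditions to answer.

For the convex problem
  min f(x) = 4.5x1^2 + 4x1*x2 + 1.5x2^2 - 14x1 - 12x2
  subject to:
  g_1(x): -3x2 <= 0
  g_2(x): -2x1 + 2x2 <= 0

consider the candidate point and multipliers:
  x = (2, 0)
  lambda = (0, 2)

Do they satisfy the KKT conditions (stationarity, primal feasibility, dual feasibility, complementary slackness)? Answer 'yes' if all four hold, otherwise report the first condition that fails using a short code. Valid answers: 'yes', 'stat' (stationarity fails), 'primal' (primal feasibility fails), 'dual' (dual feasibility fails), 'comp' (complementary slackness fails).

Gradient of f: grad f(x) = Q x + c = (4, -4)
Constraint values g_i(x) = a_i^T x - b_i:
  g_1((2, 0)) = 0
  g_2((2, 0)) = -4
Stationarity residual: grad f(x) + sum_i lambda_i a_i = (0, 0)
  -> stationarity OK
Primal feasibility (all g_i <= 0): OK
Dual feasibility (all lambda_i >= 0): OK
Complementary slackness (lambda_i * g_i(x) = 0 for all i): FAILS

Verdict: the first failing condition is complementary_slackness -> comp.

comp


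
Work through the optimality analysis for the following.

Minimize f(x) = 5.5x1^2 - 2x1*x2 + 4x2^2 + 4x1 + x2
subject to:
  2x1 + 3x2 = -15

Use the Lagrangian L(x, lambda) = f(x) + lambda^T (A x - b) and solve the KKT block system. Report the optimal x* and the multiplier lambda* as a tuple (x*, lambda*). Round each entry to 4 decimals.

Form the Lagrangian:
  L(x, lambda) = (1/2) x^T Q x + c^T x + lambda^T (A x - b)
Stationarity (grad_x L = 0): Q x + c + A^T lambda = 0.
Primal feasibility: A x = b.

This gives the KKT block system:
  [ Q   A^T ] [ x     ]   [-c ]
  [ A    0  ] [ lambda ] = [ b ]

Solving the linear system:
  x*      = (-2.3226, -3.4516)
  lambda* = (7.3226)
  f(x*)   = 48.5484

x* = (-2.3226, -3.4516), lambda* = (7.3226)


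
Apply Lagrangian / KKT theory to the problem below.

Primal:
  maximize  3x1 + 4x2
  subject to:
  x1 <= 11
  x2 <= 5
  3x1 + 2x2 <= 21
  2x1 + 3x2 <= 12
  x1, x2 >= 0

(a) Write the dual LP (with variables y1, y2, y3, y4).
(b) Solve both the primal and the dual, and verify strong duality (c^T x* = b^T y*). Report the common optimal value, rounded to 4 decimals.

The standard primal-dual pair for 'max c^T x s.t. A x <= b, x >= 0' is:
  Dual:  min b^T y  s.t.  A^T y >= c,  y >= 0.

So the dual LP is:
  minimize  11y1 + 5y2 + 21y3 + 12y4
  subject to:
    y1 + 3y3 + 2y4 >= 3
    y2 + 2y3 + 3y4 >= 4
    y1, y2, y3, y4 >= 0

Solving the primal: x* = (6, 0).
  primal value c^T x* = 18.
Solving the dual: y* = (0, 0, 0, 1.5).
  dual value b^T y* = 18.
Strong duality: c^T x* = b^T y*. Confirmed.

18


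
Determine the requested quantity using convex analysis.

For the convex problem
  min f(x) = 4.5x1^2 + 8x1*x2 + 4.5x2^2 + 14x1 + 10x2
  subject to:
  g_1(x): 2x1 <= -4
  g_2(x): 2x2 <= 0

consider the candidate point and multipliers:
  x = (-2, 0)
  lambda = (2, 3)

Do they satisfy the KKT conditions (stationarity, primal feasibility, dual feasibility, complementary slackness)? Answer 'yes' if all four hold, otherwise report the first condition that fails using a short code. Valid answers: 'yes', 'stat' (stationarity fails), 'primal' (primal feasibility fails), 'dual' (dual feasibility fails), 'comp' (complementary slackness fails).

Gradient of f: grad f(x) = Q x + c = (-4, -6)
Constraint values g_i(x) = a_i^T x - b_i:
  g_1((-2, 0)) = 0
  g_2((-2, 0)) = 0
Stationarity residual: grad f(x) + sum_i lambda_i a_i = (0, 0)
  -> stationarity OK
Primal feasibility (all g_i <= 0): OK
Dual feasibility (all lambda_i >= 0): OK
Complementary slackness (lambda_i * g_i(x) = 0 for all i): OK

Verdict: yes, KKT holds.

yes


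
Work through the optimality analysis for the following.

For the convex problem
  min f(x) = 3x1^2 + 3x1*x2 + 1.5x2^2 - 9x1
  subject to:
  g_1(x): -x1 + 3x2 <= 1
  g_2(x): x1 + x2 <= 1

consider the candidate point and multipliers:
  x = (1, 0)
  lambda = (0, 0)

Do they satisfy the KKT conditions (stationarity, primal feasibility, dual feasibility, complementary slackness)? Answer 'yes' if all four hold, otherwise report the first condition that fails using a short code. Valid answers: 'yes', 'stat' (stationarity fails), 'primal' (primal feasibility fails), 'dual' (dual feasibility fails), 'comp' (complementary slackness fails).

Gradient of f: grad f(x) = Q x + c = (-3, 3)
Constraint values g_i(x) = a_i^T x - b_i:
  g_1((1, 0)) = -2
  g_2((1, 0)) = 0
Stationarity residual: grad f(x) + sum_i lambda_i a_i = (-3, 3)
  -> stationarity FAILS
Primal feasibility (all g_i <= 0): OK
Dual feasibility (all lambda_i >= 0): OK
Complementary slackness (lambda_i * g_i(x) = 0 for all i): OK

Verdict: the first failing condition is stationarity -> stat.

stat


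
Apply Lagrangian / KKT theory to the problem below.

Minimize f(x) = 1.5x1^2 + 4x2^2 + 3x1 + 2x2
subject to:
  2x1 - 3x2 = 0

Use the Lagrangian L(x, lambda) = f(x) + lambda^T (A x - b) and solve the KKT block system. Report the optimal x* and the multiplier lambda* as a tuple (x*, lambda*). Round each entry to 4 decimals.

Form the Lagrangian:
  L(x, lambda) = (1/2) x^T Q x + c^T x + lambda^T (A x - b)
Stationarity (grad_x L = 0): Q x + c + A^T lambda = 0.
Primal feasibility: A x = b.

This gives the KKT block system:
  [ Q   A^T ] [ x     ]   [-c ]
  [ A    0  ] [ lambda ] = [ b ]

Solving the linear system:
  x*      = (-0.661, -0.4407)
  lambda* = (-0.5085)
  f(x*)   = -1.4322

x* = (-0.661, -0.4407), lambda* = (-0.5085)


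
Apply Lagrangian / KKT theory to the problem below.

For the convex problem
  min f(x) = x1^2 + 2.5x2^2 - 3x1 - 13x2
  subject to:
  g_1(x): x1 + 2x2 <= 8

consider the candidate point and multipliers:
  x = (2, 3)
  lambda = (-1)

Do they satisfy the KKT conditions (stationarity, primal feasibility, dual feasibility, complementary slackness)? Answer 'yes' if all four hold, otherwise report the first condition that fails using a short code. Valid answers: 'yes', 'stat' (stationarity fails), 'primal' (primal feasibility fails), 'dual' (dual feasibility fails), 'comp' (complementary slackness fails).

Gradient of f: grad f(x) = Q x + c = (1, 2)
Constraint values g_i(x) = a_i^T x - b_i:
  g_1((2, 3)) = 0
Stationarity residual: grad f(x) + sum_i lambda_i a_i = (0, 0)
  -> stationarity OK
Primal feasibility (all g_i <= 0): OK
Dual feasibility (all lambda_i >= 0): FAILS
Complementary slackness (lambda_i * g_i(x) = 0 for all i): OK

Verdict: the first failing condition is dual_feasibility -> dual.

dual


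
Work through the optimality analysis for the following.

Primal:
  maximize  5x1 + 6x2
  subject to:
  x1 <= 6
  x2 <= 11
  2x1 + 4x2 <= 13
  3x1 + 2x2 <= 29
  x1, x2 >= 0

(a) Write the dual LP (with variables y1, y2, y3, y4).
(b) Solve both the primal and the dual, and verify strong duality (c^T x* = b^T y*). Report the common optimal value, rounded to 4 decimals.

The standard primal-dual pair for 'max c^T x s.t. A x <= b, x >= 0' is:
  Dual:  min b^T y  s.t.  A^T y >= c,  y >= 0.

So the dual LP is:
  minimize  6y1 + 11y2 + 13y3 + 29y4
  subject to:
    y1 + 2y3 + 3y4 >= 5
    y2 + 4y3 + 2y4 >= 6
    y1, y2, y3, y4 >= 0

Solving the primal: x* = (6, 0.25).
  primal value c^T x* = 31.5.
Solving the dual: y* = (2, 0, 1.5, 0).
  dual value b^T y* = 31.5.
Strong duality: c^T x* = b^T y*. Confirmed.

31.5


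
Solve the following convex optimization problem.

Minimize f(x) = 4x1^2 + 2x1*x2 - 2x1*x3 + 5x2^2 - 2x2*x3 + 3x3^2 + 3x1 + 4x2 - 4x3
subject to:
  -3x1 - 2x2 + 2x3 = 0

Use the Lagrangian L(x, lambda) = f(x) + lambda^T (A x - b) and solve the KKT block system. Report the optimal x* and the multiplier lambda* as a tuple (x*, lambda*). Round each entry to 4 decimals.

Form the Lagrangian:
  L(x, lambda) = (1/2) x^T Q x + c^T x + lambda^T (A x - b)
Stationarity (grad_x L = 0): Q x + c + A^T lambda = 0.
Primal feasibility: A x = b.

This gives the KKT block system:
  [ Q   A^T ] [ x     ]   [-c ]
  [ A    0  ] [ lambda ] = [ b ]

Solving the linear system:
  x*      = (0.24, -0.12, 0.24)
  lambda* = (1.4)
  f(x*)   = -0.36

x* = (0.24, -0.12, 0.24), lambda* = (1.4)


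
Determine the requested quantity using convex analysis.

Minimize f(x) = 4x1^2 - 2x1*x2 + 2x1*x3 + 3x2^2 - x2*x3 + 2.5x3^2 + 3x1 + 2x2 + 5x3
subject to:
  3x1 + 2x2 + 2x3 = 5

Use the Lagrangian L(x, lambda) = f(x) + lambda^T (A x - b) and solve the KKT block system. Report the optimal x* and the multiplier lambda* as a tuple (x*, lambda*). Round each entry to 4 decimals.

Form the Lagrangian:
  L(x, lambda) = (1/2) x^T Q x + c^T x + lambda^T (A x - b)
Stationarity (grad_x L = 0): Q x + c + A^T lambda = 0.
Primal feasibility: A x = b.

This gives the KKT block system:
  [ Q   A^T ] [ x     ]   [-c ]
  [ A    0  ] [ lambda ] = [ b ]

Solving the linear system:
  x*      = (1, 1, 0)
  lambda* = (-3)
  f(x*)   = 10

x* = (1, 1, 0), lambda* = (-3)


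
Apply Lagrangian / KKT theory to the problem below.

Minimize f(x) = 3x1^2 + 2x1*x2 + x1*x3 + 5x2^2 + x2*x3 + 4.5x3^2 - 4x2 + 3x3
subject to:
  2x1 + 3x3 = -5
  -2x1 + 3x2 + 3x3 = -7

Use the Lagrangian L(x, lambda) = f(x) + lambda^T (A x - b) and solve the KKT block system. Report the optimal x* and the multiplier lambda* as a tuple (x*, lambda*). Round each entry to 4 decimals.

Form the Lagrangian:
  L(x, lambda) = (1/2) x^T Q x + c^T x + lambda^T (A x - b)
Stationarity (grad_x L = 0): Q x + c + A^T lambda = 0.
Primal feasibility: A x = b.

This gives the KKT block system:
  [ Q   A^T ] [ x     ]   [-c ]
  [ A    0  ] [ lambda ] = [ b ]

Solving the linear system:
  x*      = (0.3667, -0.1778, -1.9111)
  lambda* = (2.3519, 2.3185)
  f(x*)   = 11.4833

x* = (0.3667, -0.1778, -1.9111), lambda* = (2.3519, 2.3185)


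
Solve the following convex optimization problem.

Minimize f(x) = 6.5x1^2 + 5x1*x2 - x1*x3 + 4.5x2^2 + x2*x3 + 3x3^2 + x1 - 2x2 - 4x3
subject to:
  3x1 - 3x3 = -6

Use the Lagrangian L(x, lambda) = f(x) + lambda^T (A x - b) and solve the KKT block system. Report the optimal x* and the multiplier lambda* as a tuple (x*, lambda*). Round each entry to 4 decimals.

Form the Lagrangian:
  L(x, lambda) = (1/2) x^T Q x + c^T x + lambda^T (A x - b)
Stationarity (grad_x L = 0): Q x + c + A^T lambda = 0.
Primal feasibility: A x = b.

This gives the KKT block system:
  [ Q   A^T ] [ x     ]   [-c ]
  [ A    0  ] [ lambda ] = [ b ]

Solving the linear system:
  x*      = (-0.5385, 0.359, 1.4615)
  lambda* = (1.8889)
  f(x*)   = 2.1154

x* = (-0.5385, 0.359, 1.4615), lambda* = (1.8889)


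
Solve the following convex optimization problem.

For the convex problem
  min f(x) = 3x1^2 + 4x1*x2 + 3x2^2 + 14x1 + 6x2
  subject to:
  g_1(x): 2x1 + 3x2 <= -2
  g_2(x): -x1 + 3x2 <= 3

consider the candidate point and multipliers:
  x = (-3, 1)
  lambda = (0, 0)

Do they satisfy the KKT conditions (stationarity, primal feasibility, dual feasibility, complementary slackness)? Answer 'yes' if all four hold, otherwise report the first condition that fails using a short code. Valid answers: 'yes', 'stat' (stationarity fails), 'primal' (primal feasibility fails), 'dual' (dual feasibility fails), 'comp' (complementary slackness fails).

Gradient of f: grad f(x) = Q x + c = (0, 0)
Constraint values g_i(x) = a_i^T x - b_i:
  g_1((-3, 1)) = -1
  g_2((-3, 1)) = 3
Stationarity residual: grad f(x) + sum_i lambda_i a_i = (0, 0)
  -> stationarity OK
Primal feasibility (all g_i <= 0): FAILS
Dual feasibility (all lambda_i >= 0): OK
Complementary slackness (lambda_i * g_i(x) = 0 for all i): OK

Verdict: the first failing condition is primal_feasibility -> primal.

primal


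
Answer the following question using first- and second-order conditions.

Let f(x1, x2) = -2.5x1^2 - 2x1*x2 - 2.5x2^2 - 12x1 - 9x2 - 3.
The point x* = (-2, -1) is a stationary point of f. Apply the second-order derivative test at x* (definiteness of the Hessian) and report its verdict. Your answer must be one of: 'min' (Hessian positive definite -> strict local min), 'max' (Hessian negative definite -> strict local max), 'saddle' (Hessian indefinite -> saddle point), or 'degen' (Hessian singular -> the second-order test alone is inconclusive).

Compute the Hessian H = grad^2 f:
  H = [[-5, -2], [-2, -5]]
Verify stationarity: grad f(x*) = H x* + g = (0, 0).
Eigenvalues of H: -7, -3.
Both eigenvalues < 0, so H is negative definite -> x* is a strict local max.

max


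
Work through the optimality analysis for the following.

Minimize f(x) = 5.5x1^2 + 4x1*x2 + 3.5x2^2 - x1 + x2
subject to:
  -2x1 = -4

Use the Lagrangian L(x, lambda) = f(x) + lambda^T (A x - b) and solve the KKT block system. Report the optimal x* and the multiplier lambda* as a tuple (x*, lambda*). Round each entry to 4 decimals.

Form the Lagrangian:
  L(x, lambda) = (1/2) x^T Q x + c^T x + lambda^T (A x - b)
Stationarity (grad_x L = 0): Q x + c + A^T lambda = 0.
Primal feasibility: A x = b.

This gives the KKT block system:
  [ Q   A^T ] [ x     ]   [-c ]
  [ A    0  ] [ lambda ] = [ b ]

Solving the linear system:
  x*      = (2, -1.2857)
  lambda* = (7.9286)
  f(x*)   = 14.2143

x* = (2, -1.2857), lambda* = (7.9286)


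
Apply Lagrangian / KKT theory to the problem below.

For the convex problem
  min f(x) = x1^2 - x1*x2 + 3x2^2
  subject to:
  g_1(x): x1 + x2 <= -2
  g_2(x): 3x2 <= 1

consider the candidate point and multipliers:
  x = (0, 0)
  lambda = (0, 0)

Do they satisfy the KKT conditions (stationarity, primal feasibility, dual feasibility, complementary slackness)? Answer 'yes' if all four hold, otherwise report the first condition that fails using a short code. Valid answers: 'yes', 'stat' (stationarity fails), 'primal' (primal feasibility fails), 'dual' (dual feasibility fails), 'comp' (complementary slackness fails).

Gradient of f: grad f(x) = Q x + c = (0, 0)
Constraint values g_i(x) = a_i^T x - b_i:
  g_1((0, 0)) = 2
  g_2((0, 0)) = -1
Stationarity residual: grad f(x) + sum_i lambda_i a_i = (0, 0)
  -> stationarity OK
Primal feasibility (all g_i <= 0): FAILS
Dual feasibility (all lambda_i >= 0): OK
Complementary slackness (lambda_i * g_i(x) = 0 for all i): OK

Verdict: the first failing condition is primal_feasibility -> primal.

primal


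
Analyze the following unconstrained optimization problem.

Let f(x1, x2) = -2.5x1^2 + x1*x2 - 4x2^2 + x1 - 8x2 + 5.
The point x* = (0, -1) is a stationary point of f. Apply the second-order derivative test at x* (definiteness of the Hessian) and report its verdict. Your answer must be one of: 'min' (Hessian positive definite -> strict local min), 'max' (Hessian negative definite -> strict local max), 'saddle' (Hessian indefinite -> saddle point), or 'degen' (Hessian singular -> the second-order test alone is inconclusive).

Compute the Hessian H = grad^2 f:
  H = [[-5, 1], [1, -8]]
Verify stationarity: grad f(x*) = H x* + g = (0, 0).
Eigenvalues of H: -8.3028, -4.6972.
Both eigenvalues < 0, so H is negative definite -> x* is a strict local max.

max


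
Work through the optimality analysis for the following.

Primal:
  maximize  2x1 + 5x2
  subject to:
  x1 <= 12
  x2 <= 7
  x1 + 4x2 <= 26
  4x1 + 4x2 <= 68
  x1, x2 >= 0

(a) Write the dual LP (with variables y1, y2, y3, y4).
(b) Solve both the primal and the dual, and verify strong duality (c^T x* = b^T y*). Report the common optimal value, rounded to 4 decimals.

The standard primal-dual pair for 'max c^T x s.t. A x <= b, x >= 0' is:
  Dual:  min b^T y  s.t.  A^T y >= c,  y >= 0.

So the dual LP is:
  minimize  12y1 + 7y2 + 26y3 + 68y4
  subject to:
    y1 + y3 + 4y4 >= 2
    y2 + 4y3 + 4y4 >= 5
    y1, y2, y3, y4 >= 0

Solving the primal: x* = (12, 3.5).
  primal value c^T x* = 41.5.
Solving the dual: y* = (0.75, 0, 1.25, 0).
  dual value b^T y* = 41.5.
Strong duality: c^T x* = b^T y*. Confirmed.

41.5


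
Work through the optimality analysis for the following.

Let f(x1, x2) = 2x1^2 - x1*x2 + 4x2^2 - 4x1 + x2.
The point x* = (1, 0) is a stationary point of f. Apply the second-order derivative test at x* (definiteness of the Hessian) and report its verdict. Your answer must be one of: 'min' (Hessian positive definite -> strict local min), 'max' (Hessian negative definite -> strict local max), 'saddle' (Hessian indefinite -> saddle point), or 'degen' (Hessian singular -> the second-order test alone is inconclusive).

Compute the Hessian H = grad^2 f:
  H = [[4, -1], [-1, 8]]
Verify stationarity: grad f(x*) = H x* + g = (0, 0).
Eigenvalues of H: 3.7639, 8.2361.
Both eigenvalues > 0, so H is positive definite -> x* is a strict local min.

min


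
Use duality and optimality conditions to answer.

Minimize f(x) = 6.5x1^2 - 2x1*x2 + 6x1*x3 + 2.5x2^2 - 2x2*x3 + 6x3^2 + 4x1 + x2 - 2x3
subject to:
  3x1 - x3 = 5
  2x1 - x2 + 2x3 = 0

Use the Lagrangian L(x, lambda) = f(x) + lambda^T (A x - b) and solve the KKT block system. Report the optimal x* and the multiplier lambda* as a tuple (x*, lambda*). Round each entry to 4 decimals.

Form the Lagrangian:
  L(x, lambda) = (1/2) x^T Q x + c^T x + lambda^T (A x - b)
Stationarity (grad_x L = 0): Q x + c + A^T lambda = 0.
Primal feasibility: A x = b.

This gives the KKT block system:
  [ Q   A^T ] [ x     ]   [-c ]
  [ A    0  ] [ lambda ] = [ b ]

Solving the linear system:
  x*      = (1.2722, 0.1777, -1.1834)
  lambda* = (-5.5014, 1.7106)
  f(x*)   = 17.5702

x* = (1.2722, 0.1777, -1.1834), lambda* = (-5.5014, 1.7106)


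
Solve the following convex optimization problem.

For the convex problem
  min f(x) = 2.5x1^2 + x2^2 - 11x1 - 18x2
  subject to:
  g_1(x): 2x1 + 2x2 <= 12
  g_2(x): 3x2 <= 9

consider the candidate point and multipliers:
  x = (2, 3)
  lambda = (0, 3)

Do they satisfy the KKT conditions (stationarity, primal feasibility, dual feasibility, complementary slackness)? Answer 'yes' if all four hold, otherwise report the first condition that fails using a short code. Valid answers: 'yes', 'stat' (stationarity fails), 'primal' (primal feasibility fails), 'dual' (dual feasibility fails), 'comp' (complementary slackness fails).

Gradient of f: grad f(x) = Q x + c = (-1, -12)
Constraint values g_i(x) = a_i^T x - b_i:
  g_1((2, 3)) = -2
  g_2((2, 3)) = 0
Stationarity residual: grad f(x) + sum_i lambda_i a_i = (-1, -3)
  -> stationarity FAILS
Primal feasibility (all g_i <= 0): OK
Dual feasibility (all lambda_i >= 0): OK
Complementary slackness (lambda_i * g_i(x) = 0 for all i): OK

Verdict: the first failing condition is stationarity -> stat.

stat


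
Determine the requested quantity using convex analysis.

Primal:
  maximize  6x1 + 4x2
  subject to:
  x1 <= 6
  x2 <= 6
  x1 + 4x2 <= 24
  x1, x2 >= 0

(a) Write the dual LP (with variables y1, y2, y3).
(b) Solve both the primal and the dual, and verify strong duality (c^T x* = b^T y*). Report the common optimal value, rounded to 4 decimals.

The standard primal-dual pair for 'max c^T x s.t. A x <= b, x >= 0' is:
  Dual:  min b^T y  s.t.  A^T y >= c,  y >= 0.

So the dual LP is:
  minimize  6y1 + 6y2 + 24y3
  subject to:
    y1 + y3 >= 6
    y2 + 4y3 >= 4
    y1, y2, y3 >= 0

Solving the primal: x* = (6, 4.5).
  primal value c^T x* = 54.
Solving the dual: y* = (5, 0, 1).
  dual value b^T y* = 54.
Strong duality: c^T x* = b^T y*. Confirmed.

54


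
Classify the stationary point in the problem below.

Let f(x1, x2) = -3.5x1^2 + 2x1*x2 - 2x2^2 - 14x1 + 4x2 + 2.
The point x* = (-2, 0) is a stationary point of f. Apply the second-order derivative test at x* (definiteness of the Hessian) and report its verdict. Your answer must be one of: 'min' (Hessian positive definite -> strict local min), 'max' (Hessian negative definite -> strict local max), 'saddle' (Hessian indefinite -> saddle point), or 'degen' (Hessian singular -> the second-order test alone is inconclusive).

Compute the Hessian H = grad^2 f:
  H = [[-7, 2], [2, -4]]
Verify stationarity: grad f(x*) = H x* + g = (0, 0).
Eigenvalues of H: -8, -3.
Both eigenvalues < 0, so H is negative definite -> x* is a strict local max.

max


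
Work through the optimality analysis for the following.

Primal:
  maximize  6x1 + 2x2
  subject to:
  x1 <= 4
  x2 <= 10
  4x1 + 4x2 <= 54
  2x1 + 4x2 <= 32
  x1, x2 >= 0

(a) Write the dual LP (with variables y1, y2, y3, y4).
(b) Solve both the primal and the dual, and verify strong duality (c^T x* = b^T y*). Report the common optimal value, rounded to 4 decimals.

The standard primal-dual pair for 'max c^T x s.t. A x <= b, x >= 0' is:
  Dual:  min b^T y  s.t.  A^T y >= c,  y >= 0.

So the dual LP is:
  minimize  4y1 + 10y2 + 54y3 + 32y4
  subject to:
    y1 + 4y3 + 2y4 >= 6
    y2 + 4y3 + 4y4 >= 2
    y1, y2, y3, y4 >= 0

Solving the primal: x* = (4, 6).
  primal value c^T x* = 36.
Solving the dual: y* = (5, 0, 0, 0.5).
  dual value b^T y* = 36.
Strong duality: c^T x* = b^T y*. Confirmed.

36


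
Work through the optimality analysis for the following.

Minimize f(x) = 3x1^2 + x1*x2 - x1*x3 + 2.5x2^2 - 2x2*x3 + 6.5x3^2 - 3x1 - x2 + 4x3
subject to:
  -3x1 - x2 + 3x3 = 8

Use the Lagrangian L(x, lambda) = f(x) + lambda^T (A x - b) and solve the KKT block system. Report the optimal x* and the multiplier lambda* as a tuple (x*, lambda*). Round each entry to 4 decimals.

Form the Lagrangian:
  L(x, lambda) = (1/2) x^T Q x + c^T x + lambda^T (A x - b)
Stationarity (grad_x L = 0): Q x + c + A^T lambda = 0.
Primal feasibility: A x = b.

This gives the KKT block system:
  [ Q   A^T ] [ x     ]   [-c ]
  [ A    0  ] [ lambda ] = [ b ]

Solving the linear system:
  x*      = (-1.913, -0.1598, 0.7004)
  lambda* = (-5.1127)
  f(x*)   = 24.801

x* = (-1.913, -0.1598, 0.7004), lambda* = (-5.1127)


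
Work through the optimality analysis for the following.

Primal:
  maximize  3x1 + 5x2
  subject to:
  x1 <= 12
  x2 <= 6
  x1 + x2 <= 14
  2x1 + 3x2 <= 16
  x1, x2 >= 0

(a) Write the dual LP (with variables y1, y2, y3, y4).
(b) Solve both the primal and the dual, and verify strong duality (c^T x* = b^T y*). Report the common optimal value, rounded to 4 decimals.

The standard primal-dual pair for 'max c^T x s.t. A x <= b, x >= 0' is:
  Dual:  min b^T y  s.t.  A^T y >= c,  y >= 0.

So the dual LP is:
  minimize  12y1 + 6y2 + 14y3 + 16y4
  subject to:
    y1 + y3 + 2y4 >= 3
    y2 + y3 + 3y4 >= 5
    y1, y2, y3, y4 >= 0

Solving the primal: x* = (0, 5.3333).
  primal value c^T x* = 26.6667.
Solving the dual: y* = (0, 0, 0, 1.6667).
  dual value b^T y* = 26.6667.
Strong duality: c^T x* = b^T y*. Confirmed.

26.6667


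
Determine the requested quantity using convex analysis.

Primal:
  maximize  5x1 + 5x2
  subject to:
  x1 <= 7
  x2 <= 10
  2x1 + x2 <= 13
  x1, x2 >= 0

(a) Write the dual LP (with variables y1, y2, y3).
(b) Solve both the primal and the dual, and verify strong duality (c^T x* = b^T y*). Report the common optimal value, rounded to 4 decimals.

The standard primal-dual pair for 'max c^T x s.t. A x <= b, x >= 0' is:
  Dual:  min b^T y  s.t.  A^T y >= c,  y >= 0.

So the dual LP is:
  minimize  7y1 + 10y2 + 13y3
  subject to:
    y1 + 2y3 >= 5
    y2 + y3 >= 5
    y1, y2, y3 >= 0

Solving the primal: x* = (1.5, 10).
  primal value c^T x* = 57.5.
Solving the dual: y* = (0, 2.5, 2.5).
  dual value b^T y* = 57.5.
Strong duality: c^T x* = b^T y*. Confirmed.

57.5


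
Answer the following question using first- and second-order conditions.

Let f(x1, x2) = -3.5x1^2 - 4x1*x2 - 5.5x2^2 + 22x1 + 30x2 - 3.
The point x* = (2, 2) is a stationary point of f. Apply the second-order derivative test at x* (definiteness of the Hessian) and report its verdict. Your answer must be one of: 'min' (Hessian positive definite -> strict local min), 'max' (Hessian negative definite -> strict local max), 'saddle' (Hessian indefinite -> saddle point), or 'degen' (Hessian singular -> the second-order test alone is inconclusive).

Compute the Hessian H = grad^2 f:
  H = [[-7, -4], [-4, -11]]
Verify stationarity: grad f(x*) = H x* + g = (0, 0).
Eigenvalues of H: -13.4721, -4.5279.
Both eigenvalues < 0, so H is negative definite -> x* is a strict local max.

max


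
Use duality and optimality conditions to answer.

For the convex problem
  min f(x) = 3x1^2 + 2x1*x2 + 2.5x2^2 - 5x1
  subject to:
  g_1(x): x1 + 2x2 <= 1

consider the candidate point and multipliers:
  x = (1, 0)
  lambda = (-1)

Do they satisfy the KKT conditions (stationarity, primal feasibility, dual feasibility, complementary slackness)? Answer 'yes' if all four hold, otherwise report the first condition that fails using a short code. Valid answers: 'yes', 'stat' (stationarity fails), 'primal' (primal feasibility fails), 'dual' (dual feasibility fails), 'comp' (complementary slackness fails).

Gradient of f: grad f(x) = Q x + c = (1, 2)
Constraint values g_i(x) = a_i^T x - b_i:
  g_1((1, 0)) = 0
Stationarity residual: grad f(x) + sum_i lambda_i a_i = (0, 0)
  -> stationarity OK
Primal feasibility (all g_i <= 0): OK
Dual feasibility (all lambda_i >= 0): FAILS
Complementary slackness (lambda_i * g_i(x) = 0 for all i): OK

Verdict: the first failing condition is dual_feasibility -> dual.

dual


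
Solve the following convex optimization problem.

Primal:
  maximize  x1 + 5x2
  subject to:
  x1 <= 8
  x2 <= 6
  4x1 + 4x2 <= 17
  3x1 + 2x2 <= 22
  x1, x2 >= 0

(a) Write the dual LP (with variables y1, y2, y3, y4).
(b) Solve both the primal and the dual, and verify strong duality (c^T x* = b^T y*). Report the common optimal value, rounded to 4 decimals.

The standard primal-dual pair for 'max c^T x s.t. A x <= b, x >= 0' is:
  Dual:  min b^T y  s.t.  A^T y >= c,  y >= 0.

So the dual LP is:
  minimize  8y1 + 6y2 + 17y3 + 22y4
  subject to:
    y1 + 4y3 + 3y4 >= 1
    y2 + 4y3 + 2y4 >= 5
    y1, y2, y3, y4 >= 0

Solving the primal: x* = (0, 4.25).
  primal value c^T x* = 21.25.
Solving the dual: y* = (0, 0, 1.25, 0).
  dual value b^T y* = 21.25.
Strong duality: c^T x* = b^T y*. Confirmed.

21.25


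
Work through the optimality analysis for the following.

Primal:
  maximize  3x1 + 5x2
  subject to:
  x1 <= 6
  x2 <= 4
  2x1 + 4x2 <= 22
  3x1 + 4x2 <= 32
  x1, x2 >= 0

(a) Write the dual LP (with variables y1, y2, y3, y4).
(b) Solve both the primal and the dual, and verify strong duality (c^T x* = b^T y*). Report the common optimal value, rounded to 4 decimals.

The standard primal-dual pair for 'max c^T x s.t. A x <= b, x >= 0' is:
  Dual:  min b^T y  s.t.  A^T y >= c,  y >= 0.

So the dual LP is:
  minimize  6y1 + 4y2 + 22y3 + 32y4
  subject to:
    y1 + 2y3 + 3y4 >= 3
    y2 + 4y3 + 4y4 >= 5
    y1, y2, y3, y4 >= 0

Solving the primal: x* = (6, 2.5).
  primal value c^T x* = 30.5.
Solving the dual: y* = (0.5, 0, 1.25, 0).
  dual value b^T y* = 30.5.
Strong duality: c^T x* = b^T y*. Confirmed.

30.5


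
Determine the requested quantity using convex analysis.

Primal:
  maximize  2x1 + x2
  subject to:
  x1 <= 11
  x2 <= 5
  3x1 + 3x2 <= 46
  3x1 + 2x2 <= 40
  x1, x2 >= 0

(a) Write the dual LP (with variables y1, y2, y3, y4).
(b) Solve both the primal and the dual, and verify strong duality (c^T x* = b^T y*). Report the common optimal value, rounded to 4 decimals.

The standard primal-dual pair for 'max c^T x s.t. A x <= b, x >= 0' is:
  Dual:  min b^T y  s.t.  A^T y >= c,  y >= 0.

So the dual LP is:
  minimize  11y1 + 5y2 + 46y3 + 40y4
  subject to:
    y1 + 3y3 + 3y4 >= 2
    y2 + 3y3 + 2y4 >= 1
    y1, y2, y3, y4 >= 0

Solving the primal: x* = (11, 3.5).
  primal value c^T x* = 25.5.
Solving the dual: y* = (0.5, 0, 0, 0.5).
  dual value b^T y* = 25.5.
Strong duality: c^T x* = b^T y*. Confirmed.

25.5
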